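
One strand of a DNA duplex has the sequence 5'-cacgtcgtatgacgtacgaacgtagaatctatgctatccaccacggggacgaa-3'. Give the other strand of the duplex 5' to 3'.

5'-TTCGTCCCCGTGGTGGATAGCATAGATTCTACGTTCGTACGTCATACGACGTG-3'

Pairing A↔T and G↔C gives GTGCAGCATACTGCATGCTTGCATCTTAGATACGATAGGTGGTGCCCCTGCTT, running 3'→5'. Reverse for the 5'→3' convention.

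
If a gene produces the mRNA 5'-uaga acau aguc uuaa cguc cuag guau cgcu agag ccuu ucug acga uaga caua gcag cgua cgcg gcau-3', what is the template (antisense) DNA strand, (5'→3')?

Replace U with T to get the coding DNA strand: TAGAACATAGTCTTAACGTCCTAGGTATCGCTAGAGCCTTTCTGACGATAGACATAGCAGCGTACGCGGCAT. The template strand is its reverse complement (complement ATCTTGTATCAGAATTGCAGGATCCATAGCGATCTCGGAAAGACTGCTATCTGTATCGTCGCATGCGCCGTA, then reverse).

5'-ATGCCGCGTACGCTGCTATGTCTATCGTCAGAAAGGCTCTAGCGATACCTAGGACGTTAAGACTATGTTCTA-3'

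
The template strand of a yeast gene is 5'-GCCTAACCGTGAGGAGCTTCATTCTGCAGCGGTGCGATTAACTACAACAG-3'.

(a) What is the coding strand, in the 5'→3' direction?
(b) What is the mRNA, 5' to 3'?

(a) 5'-CTGTTGTAGTTAATCGCACCGCTGCAGAATGAAGCTCCTCACGGTTAGGC-3'
(b) 5'-CUGUUGUAGUUAAUCGCACCGCUGCAGAAUGAAGCUCCUCACGGUUAGGC-3'

(a) The coding strand is the reverse complement of the template: complement CGGATTGGCACTCCTCGAAGTAAGACGTCGCCACGCTAATTGATGTTGTC, then reverse.
(b) mRNA has the coding-strand sequence with T→U.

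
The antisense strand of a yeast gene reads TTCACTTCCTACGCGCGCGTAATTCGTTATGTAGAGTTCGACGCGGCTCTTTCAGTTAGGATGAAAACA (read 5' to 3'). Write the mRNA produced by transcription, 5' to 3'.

5'-UGUUUUCAUCCUAACUGAAAGAGCCGCGUCGAACUCUACAUAACGAAUUACGCGCGCGUAGGAAGUGAA-3'

RNA polymerase reads the template 3'→5' and synthesizes mRNA 5'→3' by base-pairing (A→U, T→A, G↔C). The complement of the template is AAGTGAAGGATGCGCGCGCATTAAGCAATACATCTCAAGCTGCGCCGAGAAAGTCAATCCTACTTTTGT; antiparallel, so 5'→3' the coding strand is TGTTTTCATCCTAACTGAAAGAGCCGCGTCGAACTCTACATAACGAATTACGCGCGCGTAGGAAGTGAA. Replace T with U for the mRNA.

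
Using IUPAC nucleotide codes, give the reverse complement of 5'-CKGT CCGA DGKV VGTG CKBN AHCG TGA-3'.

5'-TCACGDTNVMGCACBBMCHTCGGACMG-3'

Standard pairs A↔T, G↔C; ambiguity codes pair K↔M, B↔V, D↔H, N↔N. Complement (GMCAGGCTHCMBBCACGMVNTDGCACT), then reverse for 5'→3'.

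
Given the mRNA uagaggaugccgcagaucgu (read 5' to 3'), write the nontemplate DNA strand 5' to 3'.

5'-TAGAGGATGCCGCAGATCGT-3'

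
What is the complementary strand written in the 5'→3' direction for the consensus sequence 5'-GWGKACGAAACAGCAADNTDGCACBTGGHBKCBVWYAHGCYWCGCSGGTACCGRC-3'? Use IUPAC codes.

5'-GYCGGTACCSGCGWRGCDTRWBVGMVDCCAVGTGCHANHTTGCTGTTTCGTMCWC-3'

Standard pairs A↔T, G↔C; ambiguity codes pair R↔Y, K↔M, W↔W, S↔S, B↔V, D↔H, N↔N. Complement (CWCMTGCTTTGTCGTTHNAHCGTGVACCDVMGVBWRTDCGRWGCGSCCATGGCYG), then reverse for 5'→3'.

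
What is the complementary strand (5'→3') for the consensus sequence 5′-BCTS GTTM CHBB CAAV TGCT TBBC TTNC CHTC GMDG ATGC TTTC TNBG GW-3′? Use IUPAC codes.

Standard pairs A↔T, G↔C; ambiguity codes pair M↔K, W↔W, S↔S, B↔V, D↔H, N↔N. Complement (VGASCAAKGDVVGTTBACGAAVVGAANGGDAGCKHCTACGAAAGANVCCW), then reverse for 5'→3'.

5'-WCCVNAGAAAGCATCHKCGADGGNAAGVVAAGCABTTGVVDGKAACSAGV-3'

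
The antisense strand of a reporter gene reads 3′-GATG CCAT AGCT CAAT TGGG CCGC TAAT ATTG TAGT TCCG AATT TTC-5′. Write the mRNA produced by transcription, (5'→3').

5'-CUACGGUAUCGAGUUAACCCGGCGAUUAUAACAUCAAGGCUUAAAAG-3'

Reading the template 3'→5' as shown, RNA polymerase pairs each base (A→U, T→A, G↔C) to build mRNA 5'→3' directly.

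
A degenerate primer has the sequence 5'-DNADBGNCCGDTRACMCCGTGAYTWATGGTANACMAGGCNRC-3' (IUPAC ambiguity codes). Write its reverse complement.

5'-GYNGCCTKGTNTACCATWARTCACGGKGTYAHCGGNCVHTNH-3'

Standard pairs A↔T, G↔C; ambiguity codes pair R↔Y, M↔K, W↔W, B↔V, D↔H, N↔N. Complement (HNTHVCNGGCHAYTGKGGCACTRAWTACCATNTGKTCCGNYG), then reverse for 5'→3'.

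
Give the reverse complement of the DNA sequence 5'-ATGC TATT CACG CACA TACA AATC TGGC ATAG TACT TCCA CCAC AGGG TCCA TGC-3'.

Reading the sequence 3'→5' and pairing each base (A↔T, G↔C) gives the reverse complement directly.

5'-GCATGGACCCTGTGGTGGAAGTACTATGCCAGATTTGTATGTGCGTGAATAGCAT-3'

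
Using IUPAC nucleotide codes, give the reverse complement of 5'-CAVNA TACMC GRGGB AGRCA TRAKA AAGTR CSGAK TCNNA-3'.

Standard pairs A↔T, G↔C; ambiguity codes pair R↔Y, M↔K, S↔S, B↔V, N↔N. Complement (GTBNTATGKGCYCCVTCYGTAYTMTTTCAYGSCTMAGNNT), then reverse for 5'→3'.

5'-TNNGAMTCSGYACTTTMTYATGYCTVCCYCGKGTATNBTG-3'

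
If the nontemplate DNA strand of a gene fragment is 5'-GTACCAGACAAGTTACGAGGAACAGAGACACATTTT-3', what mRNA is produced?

The mRNA is synthesized from the template strand, so it matches the coding strand with T replaced by U.

5′-GUACCAGACAAGUUACGAGGAACAGAGACACAUUUU-3′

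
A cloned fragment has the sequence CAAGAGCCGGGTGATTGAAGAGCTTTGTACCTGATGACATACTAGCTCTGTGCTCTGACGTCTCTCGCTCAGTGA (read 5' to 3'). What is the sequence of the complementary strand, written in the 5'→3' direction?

The complement of CAAGAGCCGGGTGATTGAAGAGCTTTGTACCTGATGACATACTAGCTCTGTGCTCTGACGTCTCTCGCTCAGTGA is GTTCTCGGCCCACTAACTTCTCGAAACATGGACTACTGTATGATCGAGACACGAGACTGCAGAGAGCGAGTCACT (A↔T, G↔C). DNA strands are antiparallel, so the complementary strand runs 3'→5'; reversing gives the 5'→3' form.

5'-TCACTGAGCGAGAGACGTCAGAGCACAGAGCTAGTATGTCATCAGGTACAAAGCTCTTCAATCACCCGGCTCTTG-3'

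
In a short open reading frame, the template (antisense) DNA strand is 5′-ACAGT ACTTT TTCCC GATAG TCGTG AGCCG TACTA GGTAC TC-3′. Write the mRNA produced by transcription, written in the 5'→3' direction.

RNA polymerase reads the template 3'→5' and synthesizes mRNA 5'→3' by base-pairing (A→U, T→A, G↔C). The complement of the template is TGTCATGAAAAAGGGCTATCAGCACTCGGCATGATCCATGAG; antiparallel, so 5'→3' the coding strand is GAGTACCTAGTACGGCTCACGACTATCGGGAAAAAGTACTGT. Replace T with U for the mRNA.

5'-GAGUACCUAGUACGGCUCACGACUAUCGGGAAAAAGUACUGU-3'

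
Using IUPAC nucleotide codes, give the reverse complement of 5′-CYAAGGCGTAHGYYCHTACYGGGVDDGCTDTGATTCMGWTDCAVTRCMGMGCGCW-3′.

Standard pairs A↔T, G↔C; ambiguity codes pair R↔Y, M↔K, W↔W, D↔H, V↔B. Complement (GRTTCCGCATDCRRGDATGRCCCBHHCGAHACTAAGKCWAHGTBAYGKCKCGCGW), then reverse for 5'→3'.

5'-WGCGCKCKGYABTGHAWCKGAATCAHAGCHHBCCCRGTADGRRCDTACGCCTTRG-3'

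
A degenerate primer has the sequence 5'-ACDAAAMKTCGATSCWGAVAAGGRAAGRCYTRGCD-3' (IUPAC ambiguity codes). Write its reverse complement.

Standard pairs A↔T, G↔C; ambiguity codes pair R↔Y, M↔K, W↔W, S↔S, D↔H, V↔B. Complement (TGHTTTKMAGCTASGWCTBTTCCYTTCYGRAYCGH), then reverse for 5'→3'.

5′-HGCYARGYCTTYCCTTBTCWGSATCGAMKTTTHGT-3′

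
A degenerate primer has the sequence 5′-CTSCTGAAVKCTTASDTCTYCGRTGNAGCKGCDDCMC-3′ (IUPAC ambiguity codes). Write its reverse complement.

Standard pairs A↔T, G↔C; ambiguity codes pair R↔Y, M↔K, S↔S, D↔H, V↔B, N↔N. Complement (GASGACTTBMGAATSHAGARGCYACNTCGMCGHHGKG), then reverse for 5'→3'.

5'-GKGHHGCMGCTNCAYCGRAGAHSTAAGMBTTCAGSAG-3'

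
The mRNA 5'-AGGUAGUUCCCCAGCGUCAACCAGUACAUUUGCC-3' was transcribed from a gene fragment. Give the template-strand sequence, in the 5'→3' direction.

5'-GGCAAATGTACTGGTTGACGCTGGGGAACTACCT-3'

Replace U with T to get the coding DNA strand: AGGTAGTTCCCCAGCGTCAACCAGTACATTTGCC. The template strand is its reverse complement (complement TCCATCAAGGGGTCGCAGTTGGTCATGTAAACGG, then reverse).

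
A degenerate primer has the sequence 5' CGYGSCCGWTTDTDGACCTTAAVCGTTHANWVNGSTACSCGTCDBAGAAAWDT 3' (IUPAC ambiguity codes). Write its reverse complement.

5′-AHWTTTCTVHGACGSGTASCNBWNTDAACGBTTAAGGTCHAHAAWCGGSCRCG-3′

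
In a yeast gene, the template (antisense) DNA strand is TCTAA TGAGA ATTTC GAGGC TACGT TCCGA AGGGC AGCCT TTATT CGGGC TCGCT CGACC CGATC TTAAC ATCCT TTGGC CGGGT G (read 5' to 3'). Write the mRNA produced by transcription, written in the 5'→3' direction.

5′-CACCCGGCCAAAGGAUGUUAAGAUCGGGUCGAGCGAGCCCGAAUAAAGGCUGCCCUUCGGAACGUAGCCUCGAAAUUCUCAUUAGA-3′

RNA polymerase reads the template 3'→5' and synthesizes mRNA 5'→3' by base-pairing (A→U, T→A, G↔C). The complement of the template is AGATTACTCTTAAAGCTCCGATGCAAGGCTTCCCGTCGGAAATAAGCCCGAGCGAGCTGGGCTAGAATTGTAGGAAACCGGCCCAC; antiparallel, so 5'→3' the coding strand is CACCCGGCCAAAGGATGTTAAGATCGGGTCGAGCGAGCCCGAATAAAGGCTGCCCTTCGGAACGTAGCCTCGAAATTCTCATTAGA. Replace T with U for the mRNA.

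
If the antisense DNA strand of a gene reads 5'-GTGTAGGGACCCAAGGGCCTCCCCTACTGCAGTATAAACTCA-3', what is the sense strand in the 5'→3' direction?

5'-TGAGTTTATACTGCAGTAGGGGAGGCCCTTGGGTCCCTACAC-3'

The coding strand is complementary and antiparallel to the template: take the complement (A↔T, G↔C) and reverse.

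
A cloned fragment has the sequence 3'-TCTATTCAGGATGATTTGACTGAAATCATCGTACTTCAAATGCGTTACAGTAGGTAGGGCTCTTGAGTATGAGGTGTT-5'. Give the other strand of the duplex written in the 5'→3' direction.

The strand is given 3'→5', so its complement runs 5'→3' in the same left-to-right order: pair each base A↔T, G↔C.

5'-AGATAAGTCCTACTAAACTGACTTTAGTAGCATGAAGTTTACGCAATGTCATCCATCCCGAGAACTCATACTCCACAA-3'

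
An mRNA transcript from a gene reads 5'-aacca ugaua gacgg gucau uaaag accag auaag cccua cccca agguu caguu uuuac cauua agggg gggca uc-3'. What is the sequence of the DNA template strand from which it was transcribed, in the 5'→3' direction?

Replace U with T to get the coding DNA strand: AACCATGATAGACGGGTCATTAAAGACCAGATAAGCCCTACCCCAAGGTTCAGTTTTTACCATTAAGGGGGGGCATC. The template strand is its reverse complement (complement TTGGTACTATCTGCCCAGTAATTTCTGGTCTATTCGGGATGGGGTTCCAAGTCAAAAATGGTAATTCCCCCCCGTAG, then reverse).

5'-GATGCCCCCCCTTAATGGTAAAAACTGAACCTTGGGGTAGGGCTTATCTGGTCTTTAATGACCCGTCTATCATGGTT-3'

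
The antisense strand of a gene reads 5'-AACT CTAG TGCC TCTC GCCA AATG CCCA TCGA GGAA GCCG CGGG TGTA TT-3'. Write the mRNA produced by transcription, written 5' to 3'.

The mRNA has the sequence of the coding strand (reverse complement of the template) with T→U. Reverse complement of AACTCTAGTGCCTCTCGCCAAATGCCCATCGAGGAAGCCGCGGGTGTATT is AATACACCCGCGGCTTCCTCGATGGGCATTTGGCGAGAGGCACTAGAGTT; then T→U.

5'-AAUACACCCGCGGCUUCCUCGAUGGGCAUUUGGCGAGAGGCACUAGAGUU-3'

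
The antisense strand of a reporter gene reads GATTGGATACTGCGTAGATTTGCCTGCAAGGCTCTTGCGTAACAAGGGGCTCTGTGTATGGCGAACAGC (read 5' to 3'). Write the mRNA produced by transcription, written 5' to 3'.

5'-GCUGUUCGCCAUACACAGAGCCCCUUGUUACGCAAGAGCCUUGCAGGCAAAUCUACGCAGUAUCCAAUC-3'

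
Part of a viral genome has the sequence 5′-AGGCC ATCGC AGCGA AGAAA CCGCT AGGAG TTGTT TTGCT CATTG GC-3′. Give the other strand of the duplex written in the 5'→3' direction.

Pairing A↔T and G↔C gives TCCGGTAGCGTCGCTTCTTTGGCGATCCTCAACAAAACGAGTAACCG, running 3'→5'. Reverse for the 5'→3' convention.

5'-GCCAATGAGCAAAACAACTCCTAGCGGTTTCTTCGCTGCGATGGCCT-3'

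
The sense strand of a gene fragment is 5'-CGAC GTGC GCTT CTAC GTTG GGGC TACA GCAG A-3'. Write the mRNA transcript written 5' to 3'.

5'-CGACGUGCGCUUCUACGUUGGGGCUACAGCAGA-3'

The mRNA is synthesized from the template strand, so it matches the coding strand with T replaced by U.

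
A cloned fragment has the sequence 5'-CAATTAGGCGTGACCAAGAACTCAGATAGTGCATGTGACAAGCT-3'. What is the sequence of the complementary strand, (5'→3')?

Pairing A↔T and G↔C gives GTTAATCCGCACTGGTTCTTGAGTCTATCACGTACACTGTTCGA, running 3'→5'. Reverse for the 5'→3' convention.

5'-AGCTTGTCACATGCACTATCTGAGTTCTTGGTCACGCCTAATTG-3'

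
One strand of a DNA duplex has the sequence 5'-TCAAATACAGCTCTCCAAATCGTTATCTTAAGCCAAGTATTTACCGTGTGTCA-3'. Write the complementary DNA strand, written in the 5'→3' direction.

5'-TGACACACGGTAAATACTTGGCTTAAGATAACGATTTGGAGAGCTGTATTTGA-3'

Pairing A↔T and G↔C gives AGTTTATGTCGAGAGGTTTAGCAATAGAATTCGGTTCATAAATGGCACACAGT, running 3'→5'. Reverse for the 5'→3' convention.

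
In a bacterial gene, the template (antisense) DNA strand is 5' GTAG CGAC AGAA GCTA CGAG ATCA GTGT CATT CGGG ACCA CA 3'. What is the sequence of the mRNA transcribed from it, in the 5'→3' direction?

5′-UGUGGUCCCGAAUGACACUGAUCUCGUAGCUUCUGUCGCUAC-3′

RNA polymerase reads the template 3'→5' and synthesizes mRNA 5'→3' by base-pairing (A→U, T→A, G↔C). The complement of the template is CATCGCTGTCTTCGATGCTCTAGTCACAGTAAGCCCTGGTGT; antiparallel, so 5'→3' the coding strand is TGTGGTCCCGAATGACACTGATCTCGTAGCTTCTGTCGCTAC. Replace T with U for the mRNA.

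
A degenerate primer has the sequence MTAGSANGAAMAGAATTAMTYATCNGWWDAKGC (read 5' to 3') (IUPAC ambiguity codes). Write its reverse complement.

Standard pairs A↔T, G↔C; ambiguity codes pair Y↔R, M↔K, W↔W, S↔S, D↔H, N↔N. Complement (KATCSTNCTTKTCTTAATKARTAGNCWWHTMCG), then reverse for 5'→3'.

5'-GCMTHWWCNGATRAKTAATTCTKTTCNTSCTAK-3'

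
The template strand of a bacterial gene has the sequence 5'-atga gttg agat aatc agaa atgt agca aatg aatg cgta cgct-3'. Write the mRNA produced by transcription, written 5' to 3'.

5'-AGCGUACGCAUUCAUUUGCUACAUUUCUGAUUAUCUCAACUCAU-3'

The mRNA has the sequence of the coding strand (reverse complement of the template) with T→U. Reverse complement of ATGAGTTGAGATAATCAGAAATGTAGCAAATGAATGCGTACGCT is AGCGTACGCATTCATTTGCTACATTTCTGATTATCTCAACTCAT; then T→U.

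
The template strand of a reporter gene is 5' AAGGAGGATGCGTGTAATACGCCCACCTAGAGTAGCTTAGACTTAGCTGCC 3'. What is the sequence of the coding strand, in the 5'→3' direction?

The coding strand is complementary and antiparallel to the template: take the complement (A↔T, G↔C) and reverse.

5'-GGCAGCTAAGTCTAAGCTACTCTAGGTGGGCGTATTACACGCATCCTCCTT-3'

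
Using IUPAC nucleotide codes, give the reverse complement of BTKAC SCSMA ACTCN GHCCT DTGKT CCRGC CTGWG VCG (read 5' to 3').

Standard pairs A↔T, G↔C; ambiguity codes pair R↔Y, M↔K, W↔W, S↔S, B↔V, D↔H, N↔N. Complement (VAMTGSGSKTTGAGNCDGGAHACMAGGYCGGACWCBGC), then reverse for 5'→3'.

5'-CGBCWCAGGCYGGAMCAHAGGDCNGAGTTKSGSGTMAV-3'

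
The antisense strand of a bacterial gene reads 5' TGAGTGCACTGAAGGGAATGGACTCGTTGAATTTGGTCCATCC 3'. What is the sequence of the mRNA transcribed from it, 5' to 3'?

RNA polymerase reads the template 3'→5' and synthesizes mRNA 5'→3' by base-pairing (A→U, T→A, G↔C). The complement of the template is ACTCACGTGACTTCCCTTACCTGAGCAACTTAAACCAGGTAGG; antiparallel, so 5'→3' the coding strand is GGATGGACCAAATTCAACGAGTCCATTCCCTTCAGTGCACTCA. Replace T with U for the mRNA.

5'-GGAUGGACCAAAUUCAACGAGUCCAUUCCCUUCAGUGCACUCA-3'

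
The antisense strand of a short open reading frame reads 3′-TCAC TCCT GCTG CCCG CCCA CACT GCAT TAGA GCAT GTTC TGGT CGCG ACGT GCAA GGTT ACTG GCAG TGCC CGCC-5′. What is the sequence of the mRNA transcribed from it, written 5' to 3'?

Reading the template 3'→5' as shown, RNA polymerase pairs each base (A→U, T→A, G↔C) to build mRNA 5'→3' directly.

5'-AGUGAGGACGACGGGCGGGUGUGACGUAAUCUCGUACAAGACCAGCGCUGCACGUUCCAAUGACCGUCACGGGCGG-3'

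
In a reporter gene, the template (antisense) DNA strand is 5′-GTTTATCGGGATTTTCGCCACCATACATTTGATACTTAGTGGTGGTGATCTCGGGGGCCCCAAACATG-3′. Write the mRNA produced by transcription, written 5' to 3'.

RNA polymerase reads the template 3'→5' and synthesizes mRNA 5'→3' by base-pairing (A→U, T→A, G↔C). The complement of the template is CAAATAGCCCTAAAAGCGGTGGTATGTAAACTATGAATCACCACCACTAGAGCCCCCGGGGTTTGTAC; antiparallel, so 5'→3' the coding strand is CATGTTTGGGGCCCCCGAGATCACCACCACTAAGTATCAAATGTATGGTGGCGAAAATCCCGATAAAC. Replace T with U for the mRNA.

5'-CAUGUUUGGGGCCCCCGAGAUCACCACCACUAAGUAUCAAAUGUAUGGUGGCGAAAAUCCCGAUAAAC-3'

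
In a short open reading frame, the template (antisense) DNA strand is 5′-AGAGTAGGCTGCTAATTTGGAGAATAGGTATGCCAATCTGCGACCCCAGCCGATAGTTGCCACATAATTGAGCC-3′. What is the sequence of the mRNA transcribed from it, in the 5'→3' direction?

The mRNA has the sequence of the coding strand (reverse complement of the template) with T→U. Reverse complement of AGAGTAGGCTGCTAATTTGGAGAATAGGTATGCCAATCTGCGACCCCAGCCGATAGTTGCCACATAATTGAGCC is GGCTCAATTATGTGGCAACTATCGGCTGGGGTCGCAGATTGGCATACCTATTCTCCAAATTAGCAGCCTACTCT; then T→U.

5'-GGCUCAAUUAUGUGGCAACUAUCGGCUGGGGUCGCAGAUUGGCAUACCUAUUCUCCAAAUUAGCAGCCUACUCU-3'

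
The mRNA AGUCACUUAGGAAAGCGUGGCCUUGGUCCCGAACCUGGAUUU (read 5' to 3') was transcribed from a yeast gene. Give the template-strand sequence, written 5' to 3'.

5'-AAATCCAGGTTCGGGACCAAGGCCACGCTTTCCTAAGTGACT-3'

Replace U with T to get the coding DNA strand: AGTCACTTAGGAAAGCGTGGCCTTGGTCCCGAACCTGGATTT. The template strand is its reverse complement (complement TCAGTGAATCCTTTCGCACCGGAACCAGGGCTTGGACCTAAA, then reverse).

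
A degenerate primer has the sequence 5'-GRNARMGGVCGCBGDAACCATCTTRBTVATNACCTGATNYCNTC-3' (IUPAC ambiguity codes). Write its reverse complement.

5'-GANGRNATCAGGTNATBAVYAAGATGGTTHCVGCGBCCKYTNYC-3'

Standard pairs A↔T, G↔C; ambiguity codes pair R↔Y, M↔K, B↔V, D↔H, N↔N. Complement (CYNTYKCCBGCGVCHTTGGTAGAAYVABTANTGGACTANRGNAG), then reverse for 5'→3'.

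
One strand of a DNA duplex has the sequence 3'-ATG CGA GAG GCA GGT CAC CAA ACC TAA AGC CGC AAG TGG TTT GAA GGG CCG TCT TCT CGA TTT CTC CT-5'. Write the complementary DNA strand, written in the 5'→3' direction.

5'-TACGCTCTCCGTCCAGTGGTTTGGATTTCGGCGTTCACCAAACTTCCCGGCAGAAGAGCTAAAGAGGA-3'

The strand is given 3'→5', so its complement runs 5'→3' in the same left-to-right order: pair each base A↔T, G↔C.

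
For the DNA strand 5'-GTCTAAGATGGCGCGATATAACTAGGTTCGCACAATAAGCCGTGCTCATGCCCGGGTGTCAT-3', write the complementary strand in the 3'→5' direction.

3'-CAGATTCTACCGCGCTATATTGATCCAAGCGTGTTATTCGGCACGAGTACGGGCCCACAGTA-5'

Base-pairing A↔T, G↔C gives the complement. The complementary strand is antiparallel, so paired with a 5'→3' strand it runs 3'→5'.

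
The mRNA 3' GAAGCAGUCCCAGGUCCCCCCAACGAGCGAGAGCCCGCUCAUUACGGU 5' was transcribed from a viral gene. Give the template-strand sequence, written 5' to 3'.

Written 5'→3' the mRNA is UGGCAUUACUCGCCCGAGAGCGAGCAACCCCCCUGGACCCUGACGAAG, so the coding DNA strand is TGGCATTACTCGCCCGAGAGCGAGCAACCCCCCTGGACCCTGACGAAG. The template is its reverse complement.

5'-CTTCGTCAGGGTCCAGGGGGGTTGCTCGCTCTCGGGCGAGTAATGCCA-3'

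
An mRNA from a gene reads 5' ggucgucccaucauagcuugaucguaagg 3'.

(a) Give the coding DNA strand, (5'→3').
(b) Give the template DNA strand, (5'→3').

(a) The coding strand matches the mRNA with U→T.
(b) The template strand is the reverse complement of the coding strand.

(a) 5'-GGTCGTCCCATCATAGCTTGATCGTAAGG-3'
(b) 5'-CCTTACGATCAAGCTATGATGGGACGACC-3'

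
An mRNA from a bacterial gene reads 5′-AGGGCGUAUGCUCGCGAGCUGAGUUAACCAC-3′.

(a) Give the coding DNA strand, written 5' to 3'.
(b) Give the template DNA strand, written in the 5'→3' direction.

(a) The coding strand matches the mRNA with U→T.
(b) The template strand is the reverse complement of the coding strand.

(a) 5'-AGGGCGTATGCTCGCGAGCTGAGTTAACCAC-3'
(b) 5'-GTGGTTAACTCAGCTCGCGAGCATACGCCCT-3'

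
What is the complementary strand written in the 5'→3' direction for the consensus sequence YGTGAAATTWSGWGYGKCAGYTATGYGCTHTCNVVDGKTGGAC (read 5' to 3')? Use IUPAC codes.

5'-GTCCAMCHBBNGADAGCRCATARCTGMCRCWCSWAATTTCACR-3'

Standard pairs A↔T, G↔C; ambiguity codes pair Y↔R, K↔M, W↔W, S↔S, D↔H, V↔B, N↔N. Complement (RCACTTTAAWSCWCRCMGTCRATACRCGADAGNBBHCMACCTG), then reverse for 5'→3'.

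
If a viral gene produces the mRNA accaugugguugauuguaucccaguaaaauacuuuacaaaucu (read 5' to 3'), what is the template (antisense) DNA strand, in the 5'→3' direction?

5'-AGATTTGTAAAGTATTTTACTGGGATACAATCAACCACATGGT-3'

Replace U with T to get the coding DNA strand: ACCATGTGGTTGATTGTATCCCAGTAAAATACTTTACAAATCT. The template strand is its reverse complement (complement TGGTACACCAACTAACATAGGGTCATTTTATGAAATGTTTAGA, then reverse).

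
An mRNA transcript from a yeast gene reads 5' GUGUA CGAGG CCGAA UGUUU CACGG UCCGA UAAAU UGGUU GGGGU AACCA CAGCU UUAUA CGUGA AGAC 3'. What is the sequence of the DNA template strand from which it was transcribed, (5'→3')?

5'-GTCTTCACGTATAAAGCTGTGGTTACCCCAACCAATTTATCGGACCGTGAAACATTCGGCCTCGTACAC-3'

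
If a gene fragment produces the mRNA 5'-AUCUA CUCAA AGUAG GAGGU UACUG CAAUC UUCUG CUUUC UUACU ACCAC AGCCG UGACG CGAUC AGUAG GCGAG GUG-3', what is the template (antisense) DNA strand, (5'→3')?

5'-CACCTCGCCTACTGATCGCGTCACGGCTGTGGTAGTAAGAAAGCAGAAGATTGCAGTAACCTCCTACTTTGAGTAGAT-3'

Replace U with T to get the coding DNA strand: ATCTACTCAAAGTAGGAGGTTACTGCAATCTTCTGCTTTCTTACTACCACAGCCGTGACGCGATCAGTAGGCGAGGTG. The template strand is its reverse complement (complement TAGATGAGTTTCATCCTCCAATGACGTTAGAAGACGAAAGAATGATGGTGTCGGCACTGCGCTAGTCATCCGCTCCAC, then reverse).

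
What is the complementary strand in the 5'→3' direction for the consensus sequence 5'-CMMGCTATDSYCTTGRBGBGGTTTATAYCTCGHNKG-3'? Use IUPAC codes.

Standard pairs A↔T, G↔C; ambiguity codes pair R↔Y, M↔K, S↔S, B↔V, D↔H, N↔N. Complement (GKKCGATAHSRGAACYVCVCCAAATATRGAGCDNMC), then reverse for 5'→3'.

5'-CMNDCGAGRTATAAACCVCVYCAAGRSHATAGCKKG-3'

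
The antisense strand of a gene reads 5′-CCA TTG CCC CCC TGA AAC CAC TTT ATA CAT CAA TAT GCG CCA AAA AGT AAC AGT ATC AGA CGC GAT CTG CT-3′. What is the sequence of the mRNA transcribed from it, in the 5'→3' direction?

The mRNA has the sequence of the coding strand (reverse complement of the template) with T→U. Reverse complement of CCATTGCCCCCCTGAAACCACTTTATACATCAATATGCGCCAAAAAGTAACAGTATCAGACGCGATCTGCT is AGCAGATCGCGTCTGATACTGTTACTTTTTGGCGCATATTGATGTATAAAGTGGTTTCAGGGGGGCAATGG; then T→U.

5'-AGCAGAUCGCGUCUGAUACUGUUACUUUUUGGCGCAUAUUGAUGUAUAAAGUGGUUUCAGGGGGGCAAUGG-3'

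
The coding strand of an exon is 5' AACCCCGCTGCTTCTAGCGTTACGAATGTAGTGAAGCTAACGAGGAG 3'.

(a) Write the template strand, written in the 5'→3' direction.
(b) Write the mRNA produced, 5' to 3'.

(a) The template strand is the reverse complement of the coding strand: complement TTGGGGCGACGAAGATCGCAATGCTTACATCACTTCGATTGCTCCTC, then reverse.
(b) mRNA matches the coding strand with T→U.

(a) 5'-CTCCTCGTTAGCTTCACTACATTCGTAACGCTAGAAGCAGCGGGGTT-3'
(b) 5'-AACCCCGCUGCUUCUAGCGUUACGAAUGUAGUGAAGCUAACGAGGAG-3'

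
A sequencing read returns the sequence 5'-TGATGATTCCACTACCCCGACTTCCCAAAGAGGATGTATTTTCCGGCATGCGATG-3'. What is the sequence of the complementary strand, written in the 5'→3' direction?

5'-CATCGCATGCCGGAAAATACATCCTCTTTGGGAAGTCGGGGTAGTGGAATCATCA-3'

The complement of TGATGATTCCACTACCCCGACTTCCCAAAGAGGATGTATTTTCCGGCATGCGATG is ACTACTAAGGTGATGGGGCTGAAGGGTTTCTCCTACATAAAAGGCCGTACGCTAC (A↔T, G↔C). DNA strands are antiparallel, so the complementary strand runs 3'→5'; reversing gives the 5'→3' form.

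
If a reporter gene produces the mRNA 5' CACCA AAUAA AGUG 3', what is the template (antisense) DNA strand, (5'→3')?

5'-CACTTTATTTGGTG-3'

Replace U with T to get the coding DNA strand: CACCAAATAAAGTG. The template strand is its reverse complement (complement GTGGTTTATTTCAC, then reverse).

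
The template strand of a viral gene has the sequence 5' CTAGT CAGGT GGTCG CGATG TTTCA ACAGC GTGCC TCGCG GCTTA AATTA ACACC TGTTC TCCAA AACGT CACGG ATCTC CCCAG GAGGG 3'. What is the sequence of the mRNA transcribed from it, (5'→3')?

5′-CCCUCCUGGGGAGAUCCGUGACGUUUUGGAGAACAGGUGUUAAUUUAAGCCGCGAGGCACGCUGUUGAAACAUCGCGACCACCUGACUAG-3′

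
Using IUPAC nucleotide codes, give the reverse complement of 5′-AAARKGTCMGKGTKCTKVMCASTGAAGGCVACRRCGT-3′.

5′-ACGYYGTBGCCTTCASTGKBMAGMACMCKGACMYTTT-3′

Standard pairs A↔T, G↔C; ambiguity codes pair R↔Y, M↔K, S↔S, V↔B. Complement (TTTYMCAGKCMCAMGAMBKGTSACTTCCGBTGYYGCA), then reverse for 5'→3'.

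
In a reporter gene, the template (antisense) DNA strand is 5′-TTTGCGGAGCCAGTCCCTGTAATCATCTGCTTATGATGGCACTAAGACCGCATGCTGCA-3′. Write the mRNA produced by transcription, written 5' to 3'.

5'-UGCAGCAUGCGGUCUUAGUGCCAUCAUAAGCAGAUGAUUACAGGGACUGGCUCCGCAAA-3'

The mRNA has the sequence of the coding strand (reverse complement of the template) with T→U. Reverse complement of TTTGCGGAGCCAGTCCCTGTAATCATCTGCTTATGATGGCACTAAGACCGCATGCTGCA is TGCAGCATGCGGTCTTAGTGCCATCATAAGCAGATGATTACAGGGACTGGCTCCGCAAA; then T→U.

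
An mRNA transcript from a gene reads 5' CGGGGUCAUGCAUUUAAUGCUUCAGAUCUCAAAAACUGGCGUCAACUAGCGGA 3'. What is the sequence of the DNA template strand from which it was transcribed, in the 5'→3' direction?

Replace U with T to get the coding DNA strand: CGGGGTCATGCATTTAATGCTTCAGATCTCAAAAACTGGCGTCAACTAGCGGA. The template strand is its reverse complement (complement GCCCCAGTACGTAAATTACGAAGTCTAGAGTTTTTGACCGCAGTTGATCGCCT, then reverse).

5'-TCCGCTAGTTGACGCCAGTTTTTGAGATCTGAAGCATTAAATGCATGACCCCG-3'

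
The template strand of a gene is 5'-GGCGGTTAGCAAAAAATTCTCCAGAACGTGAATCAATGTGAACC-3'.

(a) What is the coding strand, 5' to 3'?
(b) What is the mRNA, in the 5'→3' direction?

(a) The coding strand is the reverse complement of the template: complement CCGCCAATCGTTTTTTAAGAGGTCTTGCACTTAGTTACACTTGG, then reverse.
(b) mRNA has the coding-strand sequence with T→U.

(a) 5'-GGTTCACATTGATTCACGTTCTGGAGAATTTTTTGCTAACCGCC-3'
(b) 5'-GGUUCACAUUGAUUCACGUUCUGGAGAAUUUUUUGCUAACCGCC-3'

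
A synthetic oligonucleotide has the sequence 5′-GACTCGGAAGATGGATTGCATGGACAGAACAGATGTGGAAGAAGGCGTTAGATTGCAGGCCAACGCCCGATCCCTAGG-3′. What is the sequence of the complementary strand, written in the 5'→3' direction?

The complement of GACTCGGAAGATGGATTGCATGGACAGAACAGATGTGGAAGAAGGCGTTAGATTGCAGGCCAACGCCCGATCCCTAGG is CTGAGCCTTCTACCTAACGTACCTGTCTTGTCTACACCTTCTTCCGCAATCTAACGTCCGGTTGCGGGCTAGGGATCC (A↔T, G↔C). DNA strands are antiparallel, so the complementary strand runs 3'→5'; reversing gives the 5'→3' form.

5'-CCTAGGGATCGGGCGTTGGCCTGCAATCTAACGCCTTCTTCCACATCTGTTCTGTCCATGCAATCCATCTTCCGAGTC-3'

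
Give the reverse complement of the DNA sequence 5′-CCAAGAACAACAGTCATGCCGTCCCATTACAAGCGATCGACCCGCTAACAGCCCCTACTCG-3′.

5'-CGAGTAGGGGCTGTTAGCGGGTCGATCGCTTGTAATGGGACGGCATGACTGTTGTTCTTGG-3'

Complement each base (A↔T, G↔C): GGTTCTTGTTGTCAGTACGGCAGGGTAATGTTCGCTAGCTGGGCGATTGTCGGGGATGAGC. Then reverse.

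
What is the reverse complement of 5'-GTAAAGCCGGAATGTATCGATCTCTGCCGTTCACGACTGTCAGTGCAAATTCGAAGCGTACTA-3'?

5'-TAGTACGCTTCGAATTTGCACTGACAGTCGTGAACGGCAGAGATCGATACATTCCGGCTTTAC-3'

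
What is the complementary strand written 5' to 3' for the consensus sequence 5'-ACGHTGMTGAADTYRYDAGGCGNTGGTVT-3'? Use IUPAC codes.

Standard pairs A↔T, G↔C; ambiguity codes pair R↔Y, M↔K, D↔H, V↔B, N↔N. Complement (TGCDACKACTTHARYRHTCCGCNACCABA), then reverse for 5'→3'.

5'-ABACCANCGCCTHRYRAHTTCAKCADCGT-3'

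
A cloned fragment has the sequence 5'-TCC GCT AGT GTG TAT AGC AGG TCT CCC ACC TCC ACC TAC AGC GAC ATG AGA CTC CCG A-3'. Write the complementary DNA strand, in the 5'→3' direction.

The complement of TCCGCTAGTGTGTATAGCAGGTCTCCCACCTCCACCTACAGCGACATGAGACTCCCGA is AGGCGATCACACATATCGTCCAGAGGGTGGAGGTGGATGTCGCTGTACTCTGAGGGCT (A↔T, G↔C). DNA strands are antiparallel, so the complementary strand runs 3'→5'; reversing gives the 5'→3' form.

5'-TCGGGAGTCTCATGTCGCTGTAGGTGGAGGTGGGAGACCTGCTATACACACTAGCGGA-3'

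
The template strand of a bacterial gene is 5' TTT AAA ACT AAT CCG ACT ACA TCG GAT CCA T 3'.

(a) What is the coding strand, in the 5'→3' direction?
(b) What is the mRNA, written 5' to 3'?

(a) 5'-ATGGATCCGATGTAGTCGGATTAGTTTTAAA-3'
(b) 5'-AUGGAUCCGAUGUAGUCGGAUUAGUUUUAAA-3'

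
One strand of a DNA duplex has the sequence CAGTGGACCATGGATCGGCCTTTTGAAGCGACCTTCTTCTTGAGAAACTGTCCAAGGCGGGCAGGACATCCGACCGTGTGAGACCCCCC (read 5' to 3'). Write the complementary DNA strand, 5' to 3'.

5'-GGGGGGTCTCACACGGTCGGATGTCCTGCCCGCCTTGGACAGTTTCTCAAGAAGAAGGTCGCTTCAAAAGGCCGATCCATGGTCCACTG-3'

The complement of CAGTGGACCATGGATCGGCCTTTTGAAGCGACCTTCTTCTTGAGAAACTGTCCAAGGCGGGCAGGACATCCGACCGTGTGAGACCCCCC is GTCACCTGGTACCTAGCCGGAAAACTTCGCTGGAAGAAGAACTCTTTGACAGGTTCCGCCCGTCCTGTAGGCTGGCACACTCTGGGGGG (A↔T, G↔C). DNA strands are antiparallel, so the complementary strand runs 3'→5'; reversing gives the 5'→3' form.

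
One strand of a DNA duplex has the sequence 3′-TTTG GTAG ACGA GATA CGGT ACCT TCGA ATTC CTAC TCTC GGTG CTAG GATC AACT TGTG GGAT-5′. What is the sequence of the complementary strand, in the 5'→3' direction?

The strand is given 3'→5', so its complement runs 5'→3' in the same left-to-right order: pair each base A↔T, G↔C.

5'-AAACCATCTGCTCTATGCCATGGAAGCTTAAGGATGAGAGCCACGATCCTAGTTGAACACCCTA-3'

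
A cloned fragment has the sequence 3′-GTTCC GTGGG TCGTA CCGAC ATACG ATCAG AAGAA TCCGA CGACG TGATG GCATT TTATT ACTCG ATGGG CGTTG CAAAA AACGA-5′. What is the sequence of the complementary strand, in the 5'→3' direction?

5′-CAAGGCACCCAGCATGGCTGTATGCTAGTCTTCTTAGGCTGCTGCACTACCGTAAAATAATGAGCTACCCGCAACGTTTTTTGCT-3′

The strand is given 3'→5', so its complement runs 5'→3' in the same left-to-right order: pair each base A↔T, G↔C.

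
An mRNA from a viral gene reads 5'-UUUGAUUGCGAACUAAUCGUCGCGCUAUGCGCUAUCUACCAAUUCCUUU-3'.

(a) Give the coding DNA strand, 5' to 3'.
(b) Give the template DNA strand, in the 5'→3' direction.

(a) 5'-TTTGATTGCGAACTAATCGTCGCGCTATGCGCTATCTACCAATTCCTTT-3'
(b) 5'-AAAGGAATTGGTAGATAGCGCATAGCGCGACGATTAGTTCGCAATCAAA-3'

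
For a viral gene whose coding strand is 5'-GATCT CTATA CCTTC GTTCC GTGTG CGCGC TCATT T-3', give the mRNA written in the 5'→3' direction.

5'-GAUCUCUAUACCUUCGUUCCGUGUGCGCGCUCAUUU-3'

The mRNA is synthesized from the template strand, so it matches the coding strand with T replaced by U.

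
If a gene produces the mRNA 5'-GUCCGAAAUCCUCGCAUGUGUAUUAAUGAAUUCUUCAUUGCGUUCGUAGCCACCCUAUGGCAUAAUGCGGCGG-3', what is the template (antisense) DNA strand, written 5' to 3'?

5'-CCGCCGCATTATGCCATAGGGTGGCTACGAACGCAATGAAGAATTCATTAATACACATGCGAGGATTTCGGAC-3'

Replace U with T to get the coding DNA strand: GTCCGAAATCCTCGCATGTGTATTAATGAATTCTTCATTGCGTTCGTAGCCACCCTATGGCATAATGCGGCGG. The template strand is its reverse complement (complement CAGGCTTTAGGAGCGTACACATAATTACTTAAGAAGTAACGCAAGCATCGGTGGGATACCGTATTACGCCGCC, then reverse).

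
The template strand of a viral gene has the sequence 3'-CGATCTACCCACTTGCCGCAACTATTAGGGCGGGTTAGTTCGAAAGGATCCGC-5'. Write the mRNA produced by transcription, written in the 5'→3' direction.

5'-GCUAGAUGGGUGAACGGCGUUGAUAAUCCCGCCCAAUCAAGCUUUCCUAGGCG-3'

Reading the template 3'→5' as shown, RNA polymerase pairs each base (A→U, T→A, G↔C) to build mRNA 5'→3' directly.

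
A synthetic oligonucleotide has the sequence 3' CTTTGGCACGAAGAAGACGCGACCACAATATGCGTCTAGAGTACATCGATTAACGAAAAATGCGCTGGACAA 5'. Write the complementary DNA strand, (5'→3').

The strand is given 3'→5', so its complement runs 5'→3' in the same left-to-right order: pair each base A↔T, G↔C.

5'-GAAACCGTGCTTCTTCTGCGCTGGTGTTATACGCAGATCTCATGTAGCTAATTGCTTTTTACGCGACCTGTT-3'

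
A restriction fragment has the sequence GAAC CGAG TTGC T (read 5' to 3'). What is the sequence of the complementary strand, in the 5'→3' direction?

Pairing A↔T and G↔C gives CTTGGCTCAACGA, running 3'→5'. Reverse for the 5'→3' convention.

5'-AGCAACTCGGTTC-3'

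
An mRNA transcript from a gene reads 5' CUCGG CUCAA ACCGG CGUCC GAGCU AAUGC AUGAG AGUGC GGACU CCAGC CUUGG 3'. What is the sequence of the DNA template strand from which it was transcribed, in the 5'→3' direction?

5'-CCAAGGCTGGAGTCCGCACTCTCATGCATTAGCTCGGACGCCGGTTTGAGCCGAG-3'

Replace U with T to get the coding DNA strand: CTCGGCTCAAACCGGCGTCCGAGCTAATGCATGAGAGTGCGGACTCCAGCCTTGG. The template strand is its reverse complement (complement GAGCCGAGTTTGGCCGCAGGCTCGATTACGTACTCTCACGCCTGAGGTCGGAACC, then reverse).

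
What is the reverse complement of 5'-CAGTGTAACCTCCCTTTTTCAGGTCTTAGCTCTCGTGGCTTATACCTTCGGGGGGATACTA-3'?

Reading the sequence 3'→5' and pairing each base (A↔T, G↔C) gives the reverse complement directly.

5'-TAGTATCCCCCCGAAGGTATAAGCCACGAGAGCTAAGACCTGAAAAAGGGAGGTTACACTG-3'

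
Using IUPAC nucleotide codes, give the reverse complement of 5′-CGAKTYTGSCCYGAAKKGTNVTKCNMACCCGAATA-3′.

5'-TATTCGGGTKNGMABNACMMTTCRGGSCARAMTCG-3'

Standard pairs A↔T, G↔C; ambiguity codes pair Y↔R, M↔K, S↔S, V↔B, N↔N. Complement (GCTMARACSGGRCTTMMCANBAMGNKTGGGCTTAT), then reverse for 5'→3'.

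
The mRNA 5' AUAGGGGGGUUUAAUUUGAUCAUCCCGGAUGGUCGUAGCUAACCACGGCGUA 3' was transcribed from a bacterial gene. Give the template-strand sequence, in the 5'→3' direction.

5'-TACGCCGTGGTTAGCTACGACCATCCGGGATGATCAAATTAAACCCCCCTAT-3'

Replace U with T to get the coding DNA strand: ATAGGGGGGTTTAATTTGATCATCCCGGATGGTCGTAGCTAACCACGGCGTA. The template strand is its reverse complement (complement TATCCCCCCAAATTAAACTAGTAGGGCCTACCAGCATCGATTGGTGCCGCAT, then reverse).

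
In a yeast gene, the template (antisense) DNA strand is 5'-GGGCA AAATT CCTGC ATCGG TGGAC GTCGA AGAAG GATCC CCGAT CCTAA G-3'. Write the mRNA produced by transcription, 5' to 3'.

5'-CUUAGGAUCGGGGAUCCUUCUUCGACGUCCACCGAUGCAGGAAUUUUGCCC-3'

The mRNA has the sequence of the coding strand (reverse complement of the template) with T→U. Reverse complement of GGGCAAAATTCCTGCATCGGTGGACGTCGAAGAAGGATCCCCGATCCTAAG is CTTAGGATCGGGGATCCTTCTTCGACGTCCACCGATGCAGGAATTTTGCCC; then T→U.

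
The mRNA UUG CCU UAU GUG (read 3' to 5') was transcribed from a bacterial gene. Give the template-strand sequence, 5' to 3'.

5'-AACGGAATACAC-3'

Written 5'→3' the mRNA is GUGUAUUCCGUU, so the coding DNA strand is GTGTATTCCGTT. The template is its reverse complement.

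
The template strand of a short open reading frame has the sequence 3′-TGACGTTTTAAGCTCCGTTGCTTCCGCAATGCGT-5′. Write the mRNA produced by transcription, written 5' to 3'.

Reading the template 3'→5' as shown, RNA polymerase pairs each base (A→U, T→A, G↔C) to build mRNA 5'→3' directly.

5'-ACUGCAAAAUUCGAGGCAACGAAGGCGUUACGCA-3'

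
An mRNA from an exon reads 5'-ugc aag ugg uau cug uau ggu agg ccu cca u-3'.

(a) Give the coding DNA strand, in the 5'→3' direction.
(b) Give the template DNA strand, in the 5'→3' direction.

(a) The coding strand matches the mRNA with U→T.
(b) The template strand is the reverse complement of the coding strand.

(a) 5'-TGCAAGTGGTATCTGTATGGTAGGCCTCCAT-3'
(b) 5'-ATGGAGGCCTACCATACAGATACCACTTGCA-3'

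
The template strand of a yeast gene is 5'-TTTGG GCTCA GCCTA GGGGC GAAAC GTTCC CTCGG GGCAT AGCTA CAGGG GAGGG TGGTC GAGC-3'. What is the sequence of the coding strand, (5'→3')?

5'-GCTCGACCACCCTCCCCTGTAGCTATGCCCCGAGGGAACGTTTCGCCCCTAGGCTGAGCCCAAA-3'

The coding strand is complementary and antiparallel to the template: take the complement (A↔T, G↔C) and reverse.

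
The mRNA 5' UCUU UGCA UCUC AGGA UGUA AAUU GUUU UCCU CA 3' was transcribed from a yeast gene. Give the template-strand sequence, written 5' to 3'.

5'-TGAGGAAAACAATTTACATCCTGAGATGCAAAGA-3'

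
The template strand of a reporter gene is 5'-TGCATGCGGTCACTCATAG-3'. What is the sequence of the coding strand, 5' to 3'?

The coding strand is complementary and antiparallel to the template: take the complement (A↔T, G↔C) and reverse.

5'-CTATGAGTGACCGCATGCA-3'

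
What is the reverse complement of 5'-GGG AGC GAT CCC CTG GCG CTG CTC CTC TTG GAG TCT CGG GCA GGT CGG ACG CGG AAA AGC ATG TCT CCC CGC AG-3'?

5'-CTGCGGGGAGACATGCTTTTCCGCGTCCGACCTGCCCGAGACTCCAAGAGGAGCAGCGCCAGGGGATCGCTCCC-3'

Reading the sequence 3'→5' and pairing each base (A↔T, G↔C) gives the reverse complement directly.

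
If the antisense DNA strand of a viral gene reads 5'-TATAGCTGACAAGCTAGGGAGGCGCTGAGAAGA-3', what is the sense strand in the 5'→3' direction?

The coding strand is complementary and antiparallel to the template: take the complement (A↔T, G↔C) and reverse.

5'-TCTTCTCAGCGCCTCCCTAGCTTGTCAGCTATA-3'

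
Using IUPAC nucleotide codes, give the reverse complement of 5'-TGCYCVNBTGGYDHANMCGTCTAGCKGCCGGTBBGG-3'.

Standard pairs A↔T, G↔C; ambiguity codes pair Y↔R, M↔K, B↔V, D↔H, N↔N. Complement (ACGRGBNVACCRHDTNKGCAGATCGMCGGCCAVVCC), then reverse for 5'→3'.

5'-CCVVACCGGCMGCTAGACGKNTDHRCCAVNBGRGCA-3'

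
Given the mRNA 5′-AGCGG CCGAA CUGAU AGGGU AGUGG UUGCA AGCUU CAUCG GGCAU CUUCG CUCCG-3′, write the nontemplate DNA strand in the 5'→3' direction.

The coding DNA strand has the same 5'→3' sequence as the mRNA with U replaced by T.

5'-AGCGGCCGAACTGATAGGGTAGTGGTTGCAAGCTTCATCGGGCATCTTCGCTCCG-3'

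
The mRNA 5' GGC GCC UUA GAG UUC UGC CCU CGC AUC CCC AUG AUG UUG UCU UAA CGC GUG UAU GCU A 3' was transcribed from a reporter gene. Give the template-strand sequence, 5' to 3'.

5'-TAGCATACACGCGTTAAGACAACATCATGGGGATGCGAGGGCAGAACTCTAAGGCGCC-3'

Replace U with T to get the coding DNA strand: GGCGCCTTAGAGTTCTGCCCTCGCATCCCCATGATGTTGTCTTAACGCGTGTATGCTA. The template strand is its reverse complement (complement CCGCGGAATCTCAAGACGGGAGCGTAGGGGTACTACAACAGAATTGCGCACATACGAT, then reverse).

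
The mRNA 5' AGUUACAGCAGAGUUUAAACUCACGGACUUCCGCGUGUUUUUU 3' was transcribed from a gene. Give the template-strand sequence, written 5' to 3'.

Replace U with T to get the coding DNA strand: AGTTACAGCAGAGTTTAAACTCACGGACTTCCGCGTGTTTTTT. The template strand is its reverse complement (complement TCAATGTCGTCTCAAATTTGAGTGCCTGAAGGCGCACAAAAAA, then reverse).

5'-AAAAAACACGCGGAAGTCCGTGAGTTTAAACTCTGCTGTAACT-3'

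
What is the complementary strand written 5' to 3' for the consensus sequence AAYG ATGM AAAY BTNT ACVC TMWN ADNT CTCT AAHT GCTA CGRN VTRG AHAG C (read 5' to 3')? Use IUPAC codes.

Standard pairs A↔T, G↔C; ambiguity codes pair R↔Y, M↔K, W↔W, B↔V, D↔H, N↔N. Complement (TTRCTACKTTTRVANATGBGAKWNTHNAGAGATTDACGATGCYNBAYCTDTCG), then reverse for 5'→3'.

5'-GCTDTCYABNYCGTAGCADTTAGAGANHTNWKAGBGTANAVRTTTKCATCRTT-3'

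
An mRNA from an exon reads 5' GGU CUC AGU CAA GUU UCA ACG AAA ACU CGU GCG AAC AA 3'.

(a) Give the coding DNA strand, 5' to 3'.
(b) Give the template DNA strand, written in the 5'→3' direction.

(a) The coding strand matches the mRNA with U→T.
(b) The template strand is the reverse complement of the coding strand.

(a) 5'-GGTCTCAGTCAAGTTTCAACGAAAACTCGTGCGAACAA-3'
(b) 5'-TTGTTCGCACGAGTTTTCGTTGAAACTTGACTGAGACC-3'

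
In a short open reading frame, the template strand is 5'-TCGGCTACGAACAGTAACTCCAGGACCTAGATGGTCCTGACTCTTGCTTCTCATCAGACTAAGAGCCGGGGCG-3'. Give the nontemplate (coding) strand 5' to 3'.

The coding strand is complementary and antiparallel to the template: take the complement (A↔T, G↔C) and reverse.

5'-CGCCCCGGCTCTTAGTCTGATGAGAAGCAAGAGTCAGGACCATCTAGGTCCTGGAGTTACTGTTCGTAGCCGA-3'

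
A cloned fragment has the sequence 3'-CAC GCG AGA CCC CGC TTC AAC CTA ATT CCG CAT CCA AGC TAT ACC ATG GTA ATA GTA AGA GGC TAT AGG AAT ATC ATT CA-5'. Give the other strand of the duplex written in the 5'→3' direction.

The strand is given 3'→5', so its complement runs 5'→3' in the same left-to-right order: pair each base A↔T, G↔C.

5'-GTGCGCTCTGGGGCGAAGTTGGATTAAGGCGTAGGTTCGATATGGTACCATTATCATTCTCCGATATCCTTATAGTAAGT-3'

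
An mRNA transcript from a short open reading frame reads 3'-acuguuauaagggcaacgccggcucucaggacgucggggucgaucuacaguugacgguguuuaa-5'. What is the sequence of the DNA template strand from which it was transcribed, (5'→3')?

5'-TGACAATATTCCCGTTGCGGCCGAGAGTCCTGCAGCCCCAGCTAGATGTCAACTGCCACAAATT-3'

Written 5'→3' the mRNA is AAUUUGUGGCAGUUGACAUCUAGCUGGGGCUGCAGGACUCUCGGCCGCAACGGGAAUAUUGUCA, so the coding DNA strand is AATTTGTGGCAGTTGACATCTAGCTGGGGCTGCAGGACTCTCGGCCGCAACGGGAATATTGTCA. The template is its reverse complement.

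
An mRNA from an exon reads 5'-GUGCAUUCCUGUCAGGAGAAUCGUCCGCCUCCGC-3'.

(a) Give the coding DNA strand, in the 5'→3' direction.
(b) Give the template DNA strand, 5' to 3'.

(a) 5′-GTGCATTCCTGTCAGGAGAATCGTCCGCCTCCGC-3′
(b) 5'-GCGGAGGCGGACGATTCTCCTGACAGGAATGCAC-3'

(a) The coding strand matches the mRNA with U→T.
(b) The template strand is the reverse complement of the coding strand.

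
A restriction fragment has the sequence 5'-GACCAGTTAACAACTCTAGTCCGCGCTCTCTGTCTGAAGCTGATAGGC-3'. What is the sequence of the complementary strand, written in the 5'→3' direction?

5'-GCCTATCAGCTTCAGACAGAGAGCGCGGACTAGAGTTGTTAACTGGTC-3'

Pairing A↔T and G↔C gives CTGGTCAATTGTTGAGATCAGGCGCGAGAGACAGACTTCGACTATCCG, running 3'→5'. Reverse for the 5'→3' convention.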